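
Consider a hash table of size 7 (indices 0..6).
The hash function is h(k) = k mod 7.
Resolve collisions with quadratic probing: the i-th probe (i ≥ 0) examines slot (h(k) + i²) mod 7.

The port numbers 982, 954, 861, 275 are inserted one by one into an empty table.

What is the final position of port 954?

3

982 hashes to 2; slot 2 is free -> place at 2.
954 hashes to 2; 2 taken -> place at 3.
861 hashes to 0; slot 0 is free -> place at 0.
275 hashes to 2; 2,3 taken -> place at 6.
Table: [861, _, 982, 954, _, _, 275]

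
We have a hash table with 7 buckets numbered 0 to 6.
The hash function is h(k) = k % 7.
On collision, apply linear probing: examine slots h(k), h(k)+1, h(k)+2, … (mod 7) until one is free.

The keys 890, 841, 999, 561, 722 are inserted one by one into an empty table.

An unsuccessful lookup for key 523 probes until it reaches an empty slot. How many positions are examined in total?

890: h=1 → slot 1
841: h=1, probe 1,2 → slot 2
999: h=5 → slot 5
561: h=1, probe 1,2,3 → slot 3
722: h=1, probe 1,2,3,4 → slot 4
Table: [-, 890, 841, 561, 722, 999, -]
Lookup 523: h=5, probe 5,6 → slot 6 empty, not found.

2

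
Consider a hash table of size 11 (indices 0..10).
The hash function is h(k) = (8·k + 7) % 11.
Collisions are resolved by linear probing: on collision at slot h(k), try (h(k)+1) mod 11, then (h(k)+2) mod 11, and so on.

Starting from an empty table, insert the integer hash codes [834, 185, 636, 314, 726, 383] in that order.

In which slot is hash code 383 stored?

834 hashes to 2; slot 2 is free → place at 2.
185 hashes to 2; 2 taken → place at 3.
636 hashes to 2; 2,3 taken → place at 4.
314 hashes to 0; slot 0 is free → place at 0.
726 hashes to 7; slot 7 is free → place at 7.
383 hashes to 2; 2,3,4 taken → place at 5.
Table: [314, ., 834, 185, 636, 383, ., 726, ., ., .]

5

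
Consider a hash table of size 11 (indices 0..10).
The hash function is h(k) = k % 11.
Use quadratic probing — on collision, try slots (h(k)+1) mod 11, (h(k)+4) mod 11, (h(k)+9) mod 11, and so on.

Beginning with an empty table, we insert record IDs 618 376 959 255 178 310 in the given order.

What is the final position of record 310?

Insert 618: h=2, slot 2 empty → index 2.
Insert 376: h=2, slot 2 occupied → index 3.
Insert 959: h=2, slots 2,3 occupied → index 6.
Insert 255: h=2, slots 2,3,6 occupied → index 0.
Insert 178: h=2, slots 2,3,6,0 occupied → index 7.
Insert 310: h=2, slots 2,3,6,0,7 occupied → index 5.
Table: [255, —, 618, 376, —, 310, 959, 178, —, —, —]

5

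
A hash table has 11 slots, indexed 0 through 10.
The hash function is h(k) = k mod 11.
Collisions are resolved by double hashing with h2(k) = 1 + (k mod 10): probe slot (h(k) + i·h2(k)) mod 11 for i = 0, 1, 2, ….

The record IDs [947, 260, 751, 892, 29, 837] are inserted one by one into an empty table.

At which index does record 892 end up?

947: h=1 => slot 1
260: h=7 => slot 7
751: h=3 => slot 3
892: h=1, h2=3, probe 1,4 => slot 4
29: h=7, h2=10, probe 7,6 => slot 6
837: h=1, h2=8, probe 1,9 => slot 9
Table: [_, 947, _, 751, 892, _, 29, 260, _, 837, _]

4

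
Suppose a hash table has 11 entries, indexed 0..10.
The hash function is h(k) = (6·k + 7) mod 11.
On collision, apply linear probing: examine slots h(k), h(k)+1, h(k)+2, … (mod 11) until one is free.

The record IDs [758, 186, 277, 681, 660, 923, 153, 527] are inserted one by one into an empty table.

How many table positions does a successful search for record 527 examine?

6

Insert 758: h=1, slot 1 empty → index 1.
Insert 186: h=1, slot 1 occupied → index 2.
Insert 277: h=8, slot 8 empty → index 8.
Insert 681: h=1, slots 1,2 occupied → index 3.
Insert 660: h=7, slot 7 empty → index 7.
Insert 923: h=1, slots 1,2,3 occupied → index 4.
Insert 153: h=1, slots 1,2,3,4 occupied → index 5.
Insert 527: h=1, slots 1,2,3,4,5 occupied → index 6.
Table: [., 758, 186, 681, 923, 153, 527, 660, 277, ., .]
Lookup 527: h=1, probe 1,2,3,4,5,6 → found at 6.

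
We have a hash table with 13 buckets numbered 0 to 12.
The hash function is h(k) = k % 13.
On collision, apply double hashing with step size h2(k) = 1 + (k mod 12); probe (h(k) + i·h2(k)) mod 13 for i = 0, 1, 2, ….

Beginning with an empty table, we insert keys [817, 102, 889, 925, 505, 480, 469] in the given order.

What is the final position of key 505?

0

817 hashes to 11; slot 11 is free => place at 11.
102 hashes to 11, h2=7; 11 taken => place at 5.
889 hashes to 5, h2=2; 5 taken => place at 7.
925 hashes to 2; slot 2 is free => place at 2.
505 hashes to 11, h2=2; 11 taken => place at 0.
480 hashes to 12; slot 12 is free => place at 12.
469 hashes to 1; slot 1 is free => place at 1.
Table: [505, 469, 925, ∅, ∅, 102, ∅, 889, ∅, ∅, ∅, 817, 480]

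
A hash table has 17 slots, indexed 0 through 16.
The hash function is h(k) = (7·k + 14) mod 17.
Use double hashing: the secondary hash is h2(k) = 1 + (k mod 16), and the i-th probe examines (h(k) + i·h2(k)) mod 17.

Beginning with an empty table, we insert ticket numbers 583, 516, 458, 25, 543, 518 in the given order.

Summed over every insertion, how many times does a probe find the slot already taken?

2

583 hashes to 15; slot 15 is free -> place at 15.
516 hashes to 5; slot 5 is free -> place at 5.
458 hashes to 7; slot 7 is free -> place at 7.
25 hashes to 2; slot 2 is free -> place at 2.
543 hashes to 7, h2=16; 7 taken -> place at 6.
518 hashes to 2, h2=7; 2 taken -> place at 9.
Table: [., ., 25, ., ., 516, 543, 458, ., 518, ., ., ., ., ., 583, .]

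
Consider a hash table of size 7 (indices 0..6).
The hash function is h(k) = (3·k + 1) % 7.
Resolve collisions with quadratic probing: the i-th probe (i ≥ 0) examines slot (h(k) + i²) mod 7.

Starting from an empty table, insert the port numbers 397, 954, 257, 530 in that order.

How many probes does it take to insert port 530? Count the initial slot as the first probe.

397: h=2 → slot 2
954: h=0 → slot 0
257: h=2, probe 2,3 → slot 3
530: h=2, probe 2,3,6 → slot 6
Table: [954, ., 397, 257, ., ., 530]

3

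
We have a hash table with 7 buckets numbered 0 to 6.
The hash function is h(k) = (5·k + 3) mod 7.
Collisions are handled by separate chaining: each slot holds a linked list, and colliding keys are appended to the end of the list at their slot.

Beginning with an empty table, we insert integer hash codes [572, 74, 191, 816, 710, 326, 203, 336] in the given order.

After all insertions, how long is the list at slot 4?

1

572 → bucket 0
74 → bucket 2
191 → bucket 6
816 → bucket 2 (collision)
710 → bucket 4
326 → bucket 2 (collision)
203 → bucket 3
336 → bucket 3 (collision)
Final buckets:
0: 572
1: —
2: 74 -> 816 -> 326
3: 203 -> 336
4: 710
5: —
6: 191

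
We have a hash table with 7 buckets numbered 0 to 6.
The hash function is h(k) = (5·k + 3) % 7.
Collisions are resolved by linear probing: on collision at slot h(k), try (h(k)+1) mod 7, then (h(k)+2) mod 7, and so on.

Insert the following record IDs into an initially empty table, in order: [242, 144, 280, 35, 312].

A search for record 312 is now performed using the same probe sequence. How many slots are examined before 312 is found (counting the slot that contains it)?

Insert 242: h=2, slot 2 empty => index 2.
Insert 144: h=2, slot 2 occupied => index 3.
Insert 280: h=3, slot 3 occupied => index 4.
Insert 35: h=3, slots 3,4 occupied => index 5.
Insert 312: h=2, slots 2,3,4,5 occupied => index 6.
Table: [—, —, 242, 144, 280, 35, 312]
Lookup 312: h=2, probe 2,3,4,5,6 → found at 6.

5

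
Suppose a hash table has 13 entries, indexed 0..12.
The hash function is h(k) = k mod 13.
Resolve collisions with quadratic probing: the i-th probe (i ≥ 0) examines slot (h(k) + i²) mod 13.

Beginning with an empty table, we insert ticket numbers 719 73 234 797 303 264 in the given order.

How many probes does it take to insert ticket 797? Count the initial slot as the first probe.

Insert 719: h=4, slot 4 empty => index 4.
Insert 73: h=8, slot 8 empty => index 8.
Insert 234: h=0, slot 0 empty => index 0.
Insert 797: h=4, slot 4 occupied => index 5.
Insert 303: h=4, slots 4,5,8,0 occupied => index 7.
Insert 264: h=4, slots 4,5,8,0,7 occupied => index 3.
Table: [234, ., ., 264, 719, 797, ., 303, 73, ., ., ., .]

2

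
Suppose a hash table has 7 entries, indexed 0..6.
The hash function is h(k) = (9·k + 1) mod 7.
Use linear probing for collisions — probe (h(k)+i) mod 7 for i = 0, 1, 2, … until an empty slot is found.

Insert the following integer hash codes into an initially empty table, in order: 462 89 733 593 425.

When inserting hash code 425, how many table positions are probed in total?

4

462: h=1 → slot 1
89: h=4 → slot 4
733: h=4, probe 4,5 → slot 5
593: h=4, probe 4,5,6 → slot 6
425: h=4, probe 4,5,6,0 → slot 0
Table: [425, 462, ., ., 89, 733, 593]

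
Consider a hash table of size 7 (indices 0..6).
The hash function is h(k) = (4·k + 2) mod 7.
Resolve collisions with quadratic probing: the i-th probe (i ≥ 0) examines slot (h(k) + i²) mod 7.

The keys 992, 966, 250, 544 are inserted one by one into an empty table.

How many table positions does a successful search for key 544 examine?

4

Insert 992: h=1, slot 1 empty → index 1.
Insert 966: h=2, slot 2 empty → index 2.
Insert 250: h=1, slots 1,2 occupied → index 5.
Insert 544: h=1, slots 1,2,5 occupied → index 3.
Table: [∅, 992, 966, 544, ∅, 250, ∅]
Lookup 544: h=1, probe 1,2,5,3 → found at 3.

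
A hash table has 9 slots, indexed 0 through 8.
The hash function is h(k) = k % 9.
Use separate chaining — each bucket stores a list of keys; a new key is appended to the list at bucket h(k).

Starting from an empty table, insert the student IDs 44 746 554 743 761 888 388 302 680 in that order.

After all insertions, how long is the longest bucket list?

Insert 44: h=8, bucket 8 empty -> new chain.
Insert 746: h=8, bucket 8 nonempty -> append to chain.
Insert 554: h=5, bucket 5 empty -> new chain.
Insert 743: h=5, bucket 5 nonempty -> append to chain.
Insert 761: h=5, bucket 5 nonempty -> append to chain.
Insert 888: h=6, bucket 6 empty -> new chain.
Insert 388: h=1, bucket 1 empty -> new chain.
Insert 302: h=5, bucket 5 nonempty -> append to chain.
Insert 680: h=5, bucket 5 nonempty -> append to chain.
Final buckets:
0: -
1: 388
2: -
3: -
4: -
5: 554 -> 743 -> 761 -> 302 -> 680
6: 888
7: -
8: 44 -> 746

5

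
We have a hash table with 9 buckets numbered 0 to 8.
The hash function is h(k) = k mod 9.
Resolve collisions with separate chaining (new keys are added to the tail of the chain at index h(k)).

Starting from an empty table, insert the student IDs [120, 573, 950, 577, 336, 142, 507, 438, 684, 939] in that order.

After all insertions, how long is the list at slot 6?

2

120 -> bucket 3
573 -> bucket 6
950 -> bucket 5
577 -> bucket 1
336 -> bucket 3 (collision)
142 -> bucket 7
507 -> bucket 3 (collision)
438 -> bucket 6 (collision)
684 -> bucket 0
939 -> bucket 3 (collision)
Final buckets:
0: 684
1: 577
2: ∅
3: 120 -> 336 -> 507 -> 939
4: ∅
5: 950
6: 573 -> 438
7: 142
8: ∅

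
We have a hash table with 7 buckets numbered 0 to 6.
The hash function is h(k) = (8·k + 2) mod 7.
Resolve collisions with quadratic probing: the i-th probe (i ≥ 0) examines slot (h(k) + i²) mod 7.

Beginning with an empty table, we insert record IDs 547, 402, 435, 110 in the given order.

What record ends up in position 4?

547: h=3 → slot 3
402: h=5 → slot 5
435: h=3, probe 3,4 → slot 4
110: h=0 → slot 0
Table: [110, —, —, 547, 435, 402, —]

435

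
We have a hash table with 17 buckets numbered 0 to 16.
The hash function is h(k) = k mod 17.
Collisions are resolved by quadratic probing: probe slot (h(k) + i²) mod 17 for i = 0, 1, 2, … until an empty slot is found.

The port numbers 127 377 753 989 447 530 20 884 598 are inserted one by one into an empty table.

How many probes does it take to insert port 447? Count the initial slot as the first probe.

127 hashes to 8; slot 8 is free => place at 8.
377 hashes to 3; slot 3 is free => place at 3.
753 hashes to 5; slot 5 is free => place at 5.
989 hashes to 3; 3 taken => place at 4.
447 hashes to 5; 5 taken => place at 6.
530 hashes to 3; 3,4 taken => place at 7.
20 hashes to 3; 3,4,7 taken => place at 12.
884 hashes to 0; slot 0 is free => place at 0.
598 hashes to 3; 3,4,7,12 taken => place at 2.
Table: [884, ., 598, 377, 989, 753, 447, 530, 127, ., ., ., 20, ., ., ., .]

2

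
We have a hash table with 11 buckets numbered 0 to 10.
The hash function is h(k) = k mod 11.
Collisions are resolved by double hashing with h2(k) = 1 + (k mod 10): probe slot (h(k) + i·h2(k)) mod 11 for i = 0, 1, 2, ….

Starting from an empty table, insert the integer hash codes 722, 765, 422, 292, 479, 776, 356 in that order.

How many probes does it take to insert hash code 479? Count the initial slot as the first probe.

Insert 722: h=7, slot 7 empty -> index 7.
Insert 765: h=6, slot 6 empty -> index 6.
Insert 422: h=4, slot 4 empty -> index 4.
Insert 292: h=6, h2=3, slot 6 occupied -> index 9.
Insert 479: h=6, h2=10, slot 6 occupied -> index 5.
Insert 776: h=6, h2=7, slot 6 occupied -> index 2.
Insert 356: h=4, h2=7, slot 4 occupied -> index 0.
Table: [356, ∅, 776, ∅, 422, 479, 765, 722, ∅, 292, ∅]

2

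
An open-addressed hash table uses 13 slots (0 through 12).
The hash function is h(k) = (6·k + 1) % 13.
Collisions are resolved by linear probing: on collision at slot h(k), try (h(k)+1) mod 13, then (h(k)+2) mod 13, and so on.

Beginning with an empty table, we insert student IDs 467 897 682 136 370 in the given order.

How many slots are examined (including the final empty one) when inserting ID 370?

3

467 hashes to 8; slot 8 is free -> place at 8.
897 hashes to 1; slot 1 is free -> place at 1.
682 hashes to 11; slot 11 is free -> place at 11.
136 hashes to 11; 11 taken -> place at 12.
370 hashes to 11; 11,12 taken -> place at 0.
Table: [370, 897, —, —, —, —, —, —, 467, —, —, 682, 136]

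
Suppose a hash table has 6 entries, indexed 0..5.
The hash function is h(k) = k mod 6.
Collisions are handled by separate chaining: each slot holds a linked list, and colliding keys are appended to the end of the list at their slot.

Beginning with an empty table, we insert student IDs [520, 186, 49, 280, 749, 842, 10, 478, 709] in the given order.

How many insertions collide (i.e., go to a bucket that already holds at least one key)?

4

Insert 520: h=4, bucket 4 empty -> new chain.
Insert 186: h=0, bucket 0 empty -> new chain.
Insert 49: h=1, bucket 1 empty -> new chain.
Insert 280: h=4, bucket 4 nonempty -> append to chain.
Insert 749: h=5, bucket 5 empty -> new chain.
Insert 842: h=2, bucket 2 empty -> new chain.
Insert 10: h=4, bucket 4 nonempty -> append to chain.
Insert 478: h=4, bucket 4 nonempty -> append to chain.
Insert 709: h=1, bucket 1 nonempty -> append to chain.
Final buckets:
0: 186
1: 49 -> 709
2: 842
3: -
4: 520 -> 280 -> 10 -> 478
5: 749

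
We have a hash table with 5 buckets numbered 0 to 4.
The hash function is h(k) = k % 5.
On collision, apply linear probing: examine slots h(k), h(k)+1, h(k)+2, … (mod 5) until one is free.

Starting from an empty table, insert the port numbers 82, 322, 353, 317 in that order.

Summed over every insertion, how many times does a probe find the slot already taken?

5

Insert 82: h=2, slot 2 empty → index 2.
Insert 322: h=2, slot 2 occupied → index 3.
Insert 353: h=3, slot 3 occupied → index 4.
Insert 317: h=2, slots 2,3,4 occupied → index 0.
Table: [317, _, 82, 322, 353]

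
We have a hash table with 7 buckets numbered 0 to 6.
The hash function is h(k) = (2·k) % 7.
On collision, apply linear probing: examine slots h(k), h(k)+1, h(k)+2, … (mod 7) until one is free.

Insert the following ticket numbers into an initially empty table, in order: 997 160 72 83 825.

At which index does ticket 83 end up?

0

Insert 997: h=6, slot 6 empty -> index 6.
Insert 160: h=5, slot 5 empty -> index 5.
Insert 72: h=4, slot 4 empty -> index 4.
Insert 83: h=5, slots 5,6 occupied -> index 0.
Insert 825: h=5, slots 5,6,0 occupied -> index 1.
Table: [83, 825, ∅, ∅, 72, 160, 997]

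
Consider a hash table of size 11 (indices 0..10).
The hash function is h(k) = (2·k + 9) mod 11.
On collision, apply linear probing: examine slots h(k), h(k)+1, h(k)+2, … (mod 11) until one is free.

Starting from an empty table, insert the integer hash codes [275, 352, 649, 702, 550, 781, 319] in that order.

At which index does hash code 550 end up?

275: h=9 -> slot 9
352: h=9, probe 9,10 -> slot 10
649: h=9, probe 9,10,0 -> slot 0
702: h=5 -> slot 5
550: h=9, probe 9,10,0,1 -> slot 1
781: h=9, probe 9,10,0,1,2 -> slot 2
319: h=9, probe 9,10,0,1,2,3 -> slot 3
Table: [649, 550, 781, 319, ., 702, ., ., ., 275, 352]

1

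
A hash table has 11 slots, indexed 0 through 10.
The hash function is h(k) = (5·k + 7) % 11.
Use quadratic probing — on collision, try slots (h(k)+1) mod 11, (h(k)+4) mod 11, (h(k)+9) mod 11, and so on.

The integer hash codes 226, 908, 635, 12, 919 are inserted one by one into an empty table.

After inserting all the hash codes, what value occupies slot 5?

Insert 226: h=4, slot 4 empty → index 4.
Insert 908: h=4, slot 4 occupied → index 5.
Insert 635: h=3, slot 3 empty → index 3.
Insert 12: h=1, slot 1 empty → index 1.
Insert 919: h=4, slots 4,5 occupied → index 8.
Table: [-, 12, -, 635, 226, 908, -, -, 919, -, -]

908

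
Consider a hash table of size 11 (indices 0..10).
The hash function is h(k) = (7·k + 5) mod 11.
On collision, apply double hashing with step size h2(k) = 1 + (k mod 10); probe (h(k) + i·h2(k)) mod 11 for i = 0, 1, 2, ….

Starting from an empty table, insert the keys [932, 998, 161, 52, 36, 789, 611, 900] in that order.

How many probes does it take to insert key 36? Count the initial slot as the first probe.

932 hashes to 6; slot 6 is free -> place at 6.
998 hashes to 6, h2=9; 6 taken -> place at 4.
161 hashes to 10; slot 10 is free -> place at 10.
52 hashes to 6, h2=3; 6 taken -> place at 9.
36 hashes to 4, h2=7; 4 taken -> place at 0.
789 hashes to 6, h2=10; 6 taken -> place at 5.
611 hashes to 3; slot 3 is free -> place at 3.
900 hashes to 2; slot 2 is free -> place at 2.
Table: [36, ∅, 900, 611, 998, 789, 932, ∅, ∅, 52, 161]

2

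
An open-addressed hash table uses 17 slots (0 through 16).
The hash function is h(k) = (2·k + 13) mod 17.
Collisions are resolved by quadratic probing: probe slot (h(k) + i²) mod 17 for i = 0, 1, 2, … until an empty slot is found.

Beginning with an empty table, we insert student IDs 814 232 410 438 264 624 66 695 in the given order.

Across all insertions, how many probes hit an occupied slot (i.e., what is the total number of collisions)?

3

814: h=9 -> slot 9
232: h=1 -> slot 1
410: h=0 -> slot 0
438: h=5 -> slot 5
264: h=14 -> slot 14
624: h=3 -> slot 3
66: h=9, probe 9,10 -> slot 10
695: h=9, probe 9,10,13 -> slot 13
Table: [410, 232, ., 624, ., 438, ., ., ., 814, 66, ., ., 695, 264, ., .]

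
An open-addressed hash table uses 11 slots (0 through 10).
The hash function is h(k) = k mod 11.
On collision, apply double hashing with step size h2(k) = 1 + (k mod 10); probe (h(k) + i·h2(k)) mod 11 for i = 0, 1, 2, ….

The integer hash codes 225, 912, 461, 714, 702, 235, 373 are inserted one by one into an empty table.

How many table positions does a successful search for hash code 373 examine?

225: h=5 → slot 5
912: h=10 → slot 10
461: h=10, h2=2, probe 10,1 → slot 1
714: h=10, h2=5, probe 10,4 → slot 4
702: h=9 → slot 9
235: h=4, h2=6, probe 4,10,5,0 → slot 0
373: h=10, h2=4, probe 10,3 → slot 3
Table: [235, 461, ., 373, 714, 225, ., ., ., 702, 912]
Lookup 373: h=10, h2=4, probe 10,3 → found at 3.

2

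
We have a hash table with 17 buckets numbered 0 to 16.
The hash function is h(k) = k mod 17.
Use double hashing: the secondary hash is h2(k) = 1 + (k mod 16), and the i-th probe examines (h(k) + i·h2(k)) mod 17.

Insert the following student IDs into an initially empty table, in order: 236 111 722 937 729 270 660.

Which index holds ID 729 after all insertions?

1

236 hashes to 15; slot 15 is free => place at 15.
111 hashes to 9; slot 9 is free => place at 9.
722 hashes to 8; slot 8 is free => place at 8.
937 hashes to 2; slot 2 is free => place at 2.
729 hashes to 15, h2=10; 15,8 taken => place at 1.
270 hashes to 15, h2=15; 15 taken => place at 13.
660 hashes to 14; slot 14 is free => place at 14.
Table: [∅, 729, 937, ∅, ∅, ∅, ∅, ∅, 722, 111, ∅, ∅, ∅, 270, 660, 236, ∅]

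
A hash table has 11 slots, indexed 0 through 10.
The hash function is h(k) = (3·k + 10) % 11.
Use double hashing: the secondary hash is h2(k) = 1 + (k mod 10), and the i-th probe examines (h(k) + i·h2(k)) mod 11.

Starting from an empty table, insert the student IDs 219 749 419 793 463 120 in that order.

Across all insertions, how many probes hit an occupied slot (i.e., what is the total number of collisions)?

Insert 219: h=7, slot 7 empty -> index 7.
Insert 749: h=2, slot 2 empty -> index 2.
Insert 419: h=2, h2=10, slot 2 occupied -> index 1.
Insert 793: h=2, h2=4, slot 2 occupied -> index 6.
Insert 463: h=2, h2=4, slots 2,6 occupied -> index 10.
Insert 120: h=7, h2=1, slot 7 occupied -> index 8.
Table: [_, 419, 749, _, _, _, 793, 219, 120, _, 463]

5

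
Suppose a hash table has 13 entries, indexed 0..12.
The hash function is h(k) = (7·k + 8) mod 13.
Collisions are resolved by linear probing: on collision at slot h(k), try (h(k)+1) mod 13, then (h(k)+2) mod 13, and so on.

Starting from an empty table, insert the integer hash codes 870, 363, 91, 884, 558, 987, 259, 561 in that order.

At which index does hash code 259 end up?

Insert 870: h=1, slot 1 empty -> index 1.
Insert 363: h=1, slot 1 occupied -> index 2.
Insert 91: h=8, slot 8 empty -> index 8.
Insert 884: h=8, slot 8 occupied -> index 9.
Insert 558: h=1, slots 1,2 occupied -> index 3.
Insert 987: h=1, slots 1,2,3 occupied -> index 4.
Insert 259: h=1, slots 1,2,3,4 occupied -> index 5.
Insert 561: h=9, slot 9 occupied -> index 10.
Table: [-, 870, 363, 558, 987, 259, -, -, 91, 884, 561, -, -]

5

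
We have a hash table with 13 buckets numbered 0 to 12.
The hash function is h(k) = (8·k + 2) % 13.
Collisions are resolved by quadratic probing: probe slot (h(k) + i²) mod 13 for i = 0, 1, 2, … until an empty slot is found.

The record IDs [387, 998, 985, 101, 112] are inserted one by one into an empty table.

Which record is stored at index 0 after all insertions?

101

387: h=4 → slot 4
998: h=4, probe 4,5 → slot 5
985: h=4, probe 4,5,8 → slot 8
101: h=4, probe 4,5,8,0 → slot 0
112: h=1 → slot 1
Table: [101, 112, ∅, ∅, 387, 998, ∅, ∅, 985, ∅, ∅, ∅, ∅]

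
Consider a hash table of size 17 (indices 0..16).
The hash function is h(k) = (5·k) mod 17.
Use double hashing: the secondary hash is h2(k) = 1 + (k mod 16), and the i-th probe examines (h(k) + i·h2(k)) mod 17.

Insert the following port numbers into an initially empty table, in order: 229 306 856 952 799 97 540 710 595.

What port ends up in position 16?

799

229 hashes to 6; slot 6 is free → place at 6.
306 hashes to 0; slot 0 is free → place at 0.
856 hashes to 13; slot 13 is free → place at 13.
952 hashes to 0, h2=9; 0 taken → place at 9.
799 hashes to 0, h2=16; 0 taken → place at 16.
97 hashes to 9, h2=2; 9 taken → place at 11.
540 hashes to 14; slot 14 is free → place at 14.
710 hashes to 14, h2=7; 14 taken → place at 4.
595 hashes to 0, h2=4; 0,4 taken → place at 8.
Table: [306, —, —, —, 710, —, 229, —, 595, 952, —, 97, —, 856, 540, —, 799]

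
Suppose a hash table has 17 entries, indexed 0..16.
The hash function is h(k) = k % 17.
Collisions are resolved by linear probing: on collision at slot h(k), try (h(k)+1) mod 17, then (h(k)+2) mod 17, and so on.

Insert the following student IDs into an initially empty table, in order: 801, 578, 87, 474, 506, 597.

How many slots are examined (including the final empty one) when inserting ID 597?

801: h=2 -> slot 2
578: h=0 -> slot 0
87: h=2, probe 2,3 -> slot 3
474: h=15 -> slot 15
506: h=13 -> slot 13
597: h=2, probe 2,3,4 -> slot 4
Table: [578, ∅, 801, 87, 597, ∅, ∅, ∅, ∅, ∅, ∅, ∅, ∅, 506, ∅, 474, ∅]

3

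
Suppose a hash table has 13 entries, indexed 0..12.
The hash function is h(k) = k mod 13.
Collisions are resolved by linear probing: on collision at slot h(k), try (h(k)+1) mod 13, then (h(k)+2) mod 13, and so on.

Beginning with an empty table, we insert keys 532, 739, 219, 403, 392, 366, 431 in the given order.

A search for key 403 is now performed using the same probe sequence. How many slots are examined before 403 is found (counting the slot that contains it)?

2

532 hashes to 12; slot 12 is free => place at 12.
739 hashes to 11; slot 11 is free => place at 11.
219 hashes to 11; 11,12 taken => place at 0.
403 hashes to 0; 0 taken => place at 1.
392 hashes to 2; slot 2 is free => place at 2.
366 hashes to 2; 2 taken => place at 3.
431 hashes to 2; 2,3 taken => place at 4.
Table: [219, 403, 392, 366, 431, _, _, _, _, _, _, 739, 532]
Lookup 403: h=0, probe 0,1 → found at 1.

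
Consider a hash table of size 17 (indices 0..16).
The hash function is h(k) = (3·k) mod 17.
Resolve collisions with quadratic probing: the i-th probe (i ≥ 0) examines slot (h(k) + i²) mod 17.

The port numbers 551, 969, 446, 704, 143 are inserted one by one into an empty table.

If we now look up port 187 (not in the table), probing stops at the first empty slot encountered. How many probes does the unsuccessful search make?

2

551: h=4 => slot 4
969: h=0 => slot 0
446: h=12 => slot 12
704: h=4, probe 4,5 => slot 5
143: h=4, probe 4,5,8 => slot 8
Table: [969, —, —, —, 551, 704, —, —, 143, —, —, —, 446, —, —, —, —]
Lookup 187: h=0, probe 0,1 → slot 1 empty, not found.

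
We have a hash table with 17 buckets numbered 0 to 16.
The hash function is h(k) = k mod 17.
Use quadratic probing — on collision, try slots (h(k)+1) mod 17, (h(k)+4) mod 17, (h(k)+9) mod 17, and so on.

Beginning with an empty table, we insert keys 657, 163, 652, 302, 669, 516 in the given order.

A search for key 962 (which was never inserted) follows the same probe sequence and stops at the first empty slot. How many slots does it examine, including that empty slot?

657: h=11 -> slot 11
163: h=10 -> slot 10
652: h=6 -> slot 6
302: h=13 -> slot 13
669: h=6, probe 6,7 -> slot 7
516: h=6, probe 6,7,10,15 -> slot 15
Table: [-, -, -, -, -, -, 652, 669, -, -, 163, 657, -, 302, -, 516, -]
Lookup 962: h=10, probe 10,11,14 → slot 14 empty, not found.

3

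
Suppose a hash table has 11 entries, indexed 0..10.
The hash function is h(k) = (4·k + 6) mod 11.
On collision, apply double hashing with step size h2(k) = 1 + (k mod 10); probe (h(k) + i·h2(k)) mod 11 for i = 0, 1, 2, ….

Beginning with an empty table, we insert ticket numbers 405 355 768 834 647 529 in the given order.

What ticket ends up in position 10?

529

405: h=9 -> slot 9
355: h=7 -> slot 7
768: h=9, h2=9, probe 9,7,5 -> slot 5
834: h=9, h2=5, probe 9,3 -> slot 3
647: h=9, h2=8, probe 9,6 -> slot 6
529: h=10 -> slot 10
Table: [., ., ., 834, ., 768, 647, 355, ., 405, 529]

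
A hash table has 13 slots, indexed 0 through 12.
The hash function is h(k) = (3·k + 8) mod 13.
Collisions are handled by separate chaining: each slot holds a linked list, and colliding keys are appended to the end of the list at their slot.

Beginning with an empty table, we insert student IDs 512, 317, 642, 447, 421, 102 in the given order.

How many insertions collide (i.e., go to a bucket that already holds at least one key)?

4

512 → bucket 10
317 → bucket 10 (collision)
642 → bucket 10 (collision)
447 → bucket 10 (collision)
421 → bucket 10 (collision)
102 → bucket 2
Final buckets:
0: .
1: .
2: 102
3: .
4: .
5: .
6: .
7: .
8: .
9: .
10: 512 -> 317 -> 642 -> 447 -> 421
11: .
12: .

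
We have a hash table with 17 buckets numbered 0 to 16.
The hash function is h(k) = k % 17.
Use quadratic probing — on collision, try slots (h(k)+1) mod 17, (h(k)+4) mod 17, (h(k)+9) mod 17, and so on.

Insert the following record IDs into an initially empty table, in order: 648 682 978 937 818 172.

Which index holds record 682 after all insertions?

3

Insert 648: h=2, slot 2 empty → index 2.
Insert 682: h=2, slot 2 occupied → index 3.
Insert 978: h=9, slot 9 empty → index 9.
Insert 937: h=2, slots 2,3 occupied → index 6.
Insert 818: h=2, slots 2,3,6 occupied → index 11.
Insert 172: h=2, slots 2,3,6,11 occupied → index 1.
Table: [—, 172, 648, 682, —, —, 937, —, —, 978, —, 818, —, —, —, —, —]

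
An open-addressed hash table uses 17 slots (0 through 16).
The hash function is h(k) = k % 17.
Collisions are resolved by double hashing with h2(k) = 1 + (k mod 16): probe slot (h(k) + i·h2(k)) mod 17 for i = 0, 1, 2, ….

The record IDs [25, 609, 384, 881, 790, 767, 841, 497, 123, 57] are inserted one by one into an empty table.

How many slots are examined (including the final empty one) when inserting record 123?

3

25 hashes to 8; slot 8 is free => place at 8.
609 hashes to 14; slot 14 is free => place at 14.
384 hashes to 10; slot 10 is free => place at 10.
881 hashes to 14, h2=2; 14 taken => place at 16.
790 hashes to 8, h2=7; 8 taken => place at 15.
767 hashes to 2; slot 2 is free => place at 2.
841 hashes to 8, h2=10; 8 taken => place at 1.
497 hashes to 4; slot 4 is free => place at 4.
123 hashes to 4, h2=12; 4,16 taken => place at 11.
57 hashes to 6; slot 6 is free => place at 6.
Table: [-, 841, 767, -, 497, -, 57, -, 25, -, 384, 123, -, -, 609, 790, 881]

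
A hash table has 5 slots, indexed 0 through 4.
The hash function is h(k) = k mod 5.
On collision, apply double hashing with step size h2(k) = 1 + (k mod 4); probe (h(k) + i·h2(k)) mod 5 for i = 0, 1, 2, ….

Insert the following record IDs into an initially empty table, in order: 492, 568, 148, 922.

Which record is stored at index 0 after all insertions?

922

492: h=2 → slot 2
568: h=3 → slot 3
148: h=3, h2=1, probe 3,4 → slot 4
922: h=2, h2=3, probe 2,0 → slot 0
Table: [922, ∅, 492, 568, 148]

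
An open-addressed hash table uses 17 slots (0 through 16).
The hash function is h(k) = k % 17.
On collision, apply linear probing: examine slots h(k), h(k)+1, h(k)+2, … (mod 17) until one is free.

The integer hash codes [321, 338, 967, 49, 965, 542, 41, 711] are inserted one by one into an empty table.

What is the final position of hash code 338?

Insert 321: h=15, slot 15 empty -> index 15.
Insert 338: h=15, slot 15 occupied -> index 16.
Insert 967: h=15, slots 15,16 occupied -> index 0.
Insert 49: h=15, slots 15,16,0 occupied -> index 1.
Insert 965: h=13, slot 13 empty -> index 13.
Insert 542: h=15, slots 15,16,0,1 occupied -> index 2.
Insert 41: h=7, slot 7 empty -> index 7.
Insert 711: h=14, slot 14 empty -> index 14.
Table: [967, 49, 542, ∅, ∅, ∅, ∅, 41, ∅, ∅, ∅, ∅, ∅, 965, 711, 321, 338]

16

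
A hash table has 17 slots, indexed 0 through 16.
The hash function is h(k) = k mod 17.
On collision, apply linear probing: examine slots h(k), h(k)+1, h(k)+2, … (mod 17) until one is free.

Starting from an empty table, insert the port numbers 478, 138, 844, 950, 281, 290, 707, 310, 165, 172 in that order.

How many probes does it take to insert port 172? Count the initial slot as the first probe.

4

478: h=2 -> slot 2
138: h=2, probe 2,3 -> slot 3
844: h=11 -> slot 11
950: h=15 -> slot 15
281: h=9 -> slot 9
290: h=1 -> slot 1
707: h=10 -> slot 10
310: h=4 -> slot 4
165: h=12 -> slot 12
172: h=2, probe 2,3,4,5 -> slot 5
Table: [∅, 290, 478, 138, 310, 172, ∅, ∅, ∅, 281, 707, 844, 165, ∅, ∅, 950, ∅]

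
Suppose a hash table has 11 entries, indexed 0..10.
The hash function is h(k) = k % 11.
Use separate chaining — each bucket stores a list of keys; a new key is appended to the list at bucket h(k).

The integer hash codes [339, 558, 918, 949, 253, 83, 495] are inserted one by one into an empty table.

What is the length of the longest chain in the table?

2

Insert 339: h=9, bucket 9 empty -> new chain.
Insert 558: h=8, bucket 8 empty -> new chain.
Insert 918: h=5, bucket 5 empty -> new chain.
Insert 949: h=3, bucket 3 empty -> new chain.
Insert 253: h=0, bucket 0 empty -> new chain.
Insert 83: h=6, bucket 6 empty -> new chain.
Insert 495: h=0, bucket 0 nonempty -> append to chain.
Final buckets:
0: 253 -> 495
1: —
2: —
3: 949
4: —
5: 918
6: 83
7: —
8: 558
9: 339
10: —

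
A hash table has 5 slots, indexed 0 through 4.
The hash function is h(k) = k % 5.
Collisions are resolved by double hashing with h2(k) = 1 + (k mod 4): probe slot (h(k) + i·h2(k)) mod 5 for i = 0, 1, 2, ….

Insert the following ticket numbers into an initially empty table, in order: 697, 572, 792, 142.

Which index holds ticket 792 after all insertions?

Insert 697: h=2, slot 2 empty → index 2.
Insert 572: h=2, h2=1, slot 2 occupied → index 3.
Insert 792: h=2, h2=1, slots 2,3 occupied → index 4.
Insert 142: h=2, h2=3, slot 2 occupied → index 0.
Table: [142, —, 697, 572, 792]

4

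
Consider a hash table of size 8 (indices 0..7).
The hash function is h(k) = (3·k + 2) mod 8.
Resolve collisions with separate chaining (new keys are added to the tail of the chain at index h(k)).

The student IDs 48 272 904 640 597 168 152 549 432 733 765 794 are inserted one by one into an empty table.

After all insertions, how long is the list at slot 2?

Insert 48: h=2, bucket 2 empty -> new chain.
Insert 272: h=2, bucket 2 nonempty -> append to chain.
Insert 904: h=2, bucket 2 nonempty -> append to chain.
Insert 640: h=2, bucket 2 nonempty -> append to chain.
Insert 597: h=1, bucket 1 empty -> new chain.
Insert 168: h=2, bucket 2 nonempty -> append to chain.
Insert 152: h=2, bucket 2 nonempty -> append to chain.
Insert 549: h=1, bucket 1 nonempty -> append to chain.
Insert 432: h=2, bucket 2 nonempty -> append to chain.
Insert 733: h=1, bucket 1 nonempty -> append to chain.
Insert 765: h=1, bucket 1 nonempty -> append to chain.
Insert 794: h=0, bucket 0 empty -> new chain.
Final buckets:
0: 794
1: 597 -> 549 -> 733 -> 765
2: 48 -> 272 -> 904 -> 640 -> 168 -> 152 -> 432
3: ∅
4: ∅
5: ∅
6: ∅
7: ∅

7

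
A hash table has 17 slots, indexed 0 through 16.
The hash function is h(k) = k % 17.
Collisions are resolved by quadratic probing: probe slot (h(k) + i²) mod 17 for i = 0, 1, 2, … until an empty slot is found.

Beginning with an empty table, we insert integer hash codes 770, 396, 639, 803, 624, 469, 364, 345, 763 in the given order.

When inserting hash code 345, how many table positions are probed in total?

3

Insert 770: h=5, slot 5 empty -> index 5.
Insert 396: h=5, slot 5 occupied -> index 6.
Insert 639: h=10, slot 10 empty -> index 10.
Insert 803: h=4, slot 4 empty -> index 4.
Insert 624: h=12, slot 12 empty -> index 12.
Insert 469: h=10, slot 10 occupied -> index 11.
Insert 364: h=7, slot 7 empty -> index 7.
Insert 345: h=5, slots 5,6 occupied -> index 9.
Insert 763: h=15, slot 15 empty -> index 15.
Table: [∅, ∅, ∅, ∅, 803, 770, 396, 364, ∅, 345, 639, 469, 624, ∅, ∅, 763, ∅]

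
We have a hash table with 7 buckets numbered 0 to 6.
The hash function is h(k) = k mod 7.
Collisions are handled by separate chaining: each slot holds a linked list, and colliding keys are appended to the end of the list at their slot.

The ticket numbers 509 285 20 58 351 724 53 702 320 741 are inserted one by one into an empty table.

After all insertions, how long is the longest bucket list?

3

Insert 509: h=5, bucket 5 empty → new chain.
Insert 285: h=5, bucket 5 nonempty → append to chain.
Insert 20: h=6, bucket 6 empty → new chain.
Insert 58: h=2, bucket 2 empty → new chain.
Insert 351: h=1, bucket 1 empty → new chain.
Insert 724: h=3, bucket 3 empty → new chain.
Insert 53: h=4, bucket 4 empty → new chain.
Insert 702: h=2, bucket 2 nonempty → append to chain.
Insert 320: h=5, bucket 5 nonempty → append to chain.
Insert 741: h=6, bucket 6 nonempty → append to chain.
Final buckets:
0: -
1: 351
2: 58 -> 702
3: 724
4: 53
5: 509 -> 285 -> 320
6: 20 -> 741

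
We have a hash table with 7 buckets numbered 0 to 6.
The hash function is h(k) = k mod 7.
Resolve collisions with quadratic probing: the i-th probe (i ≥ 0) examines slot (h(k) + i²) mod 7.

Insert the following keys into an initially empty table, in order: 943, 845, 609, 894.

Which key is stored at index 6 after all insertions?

Insert 943: h=5, slot 5 empty => index 5.
Insert 845: h=5, slot 5 occupied => index 6.
Insert 609: h=0, slot 0 empty => index 0.
Insert 894: h=5, slots 5,6 occupied => index 2.
Table: [609, ∅, 894, ∅, ∅, 943, 845]

845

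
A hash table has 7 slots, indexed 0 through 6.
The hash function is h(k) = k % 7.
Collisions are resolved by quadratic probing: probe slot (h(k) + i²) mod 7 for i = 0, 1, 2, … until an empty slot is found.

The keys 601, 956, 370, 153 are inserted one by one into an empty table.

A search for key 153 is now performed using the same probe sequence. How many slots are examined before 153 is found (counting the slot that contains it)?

601 hashes to 6; slot 6 is free => place at 6.
956 hashes to 4; slot 4 is free => place at 4.
370 hashes to 6; 6 taken => place at 0.
153 hashes to 6; 6,0 taken => place at 3.
Table: [370, ∅, ∅, 153, 956, ∅, 601]
Lookup 153: h=6, probe 6,0,3 → found at 3.

3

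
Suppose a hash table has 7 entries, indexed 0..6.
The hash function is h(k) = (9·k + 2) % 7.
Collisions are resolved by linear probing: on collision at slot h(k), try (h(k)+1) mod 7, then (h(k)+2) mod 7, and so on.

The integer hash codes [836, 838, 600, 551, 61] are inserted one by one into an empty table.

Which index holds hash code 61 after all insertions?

836: h=1 → slot 1
838: h=5 → slot 5
600: h=5, probe 5,6 → slot 6
551: h=5, probe 5,6,0 → slot 0
61: h=5, probe 5,6,0,1,2 → slot 2
Table: [551, 836, 61, _, _, 838, 600]

2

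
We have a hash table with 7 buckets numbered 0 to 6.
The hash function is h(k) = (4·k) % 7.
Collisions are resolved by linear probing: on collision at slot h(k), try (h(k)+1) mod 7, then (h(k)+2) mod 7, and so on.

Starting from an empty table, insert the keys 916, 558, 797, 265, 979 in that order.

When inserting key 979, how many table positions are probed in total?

916: h=3 -> slot 3
558: h=6 -> slot 6
797: h=3, probe 3,4 -> slot 4
265: h=3, probe 3,4,5 -> slot 5
979: h=3, probe 3,4,5,6,0 -> slot 0
Table: [979, _, _, 916, 797, 265, 558]

5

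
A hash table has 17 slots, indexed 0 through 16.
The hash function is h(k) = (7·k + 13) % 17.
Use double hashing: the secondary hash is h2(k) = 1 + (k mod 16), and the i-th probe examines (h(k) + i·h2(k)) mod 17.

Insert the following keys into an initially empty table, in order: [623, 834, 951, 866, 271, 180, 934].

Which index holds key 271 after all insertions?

Insert 623: h=5, slot 5 empty → index 5.
Insert 834: h=3, slot 3 empty → index 3.
Insert 951: h=6, slot 6 empty → index 6.
Insert 866: h=6, h2=3, slot 6 occupied → index 9.
Insert 271: h=6, h2=16, slots 6,5 occupied → index 4.
Insert 180: h=15, slot 15 empty → index 15.
Insert 934: h=6, h2=7, slot 6 occupied → index 13.
Table: [—, —, —, 834, 271, 623, 951, —, —, 866, —, —, —, 934, —, 180, —]

4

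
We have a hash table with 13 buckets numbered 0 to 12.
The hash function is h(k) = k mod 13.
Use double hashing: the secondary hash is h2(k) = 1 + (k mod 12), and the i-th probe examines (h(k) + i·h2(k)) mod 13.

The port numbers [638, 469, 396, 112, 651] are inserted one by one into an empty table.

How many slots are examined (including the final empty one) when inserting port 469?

2

638 hashes to 1; slot 1 is free => place at 1.
469 hashes to 1, h2=2; 1 taken => place at 3.
396 hashes to 6; slot 6 is free => place at 6.
112 hashes to 8; slot 8 is free => place at 8.
651 hashes to 1, h2=4; 1 taken => place at 5.
Table: [_, 638, _, 469, _, 651, 396, _, 112, _, _, _, _]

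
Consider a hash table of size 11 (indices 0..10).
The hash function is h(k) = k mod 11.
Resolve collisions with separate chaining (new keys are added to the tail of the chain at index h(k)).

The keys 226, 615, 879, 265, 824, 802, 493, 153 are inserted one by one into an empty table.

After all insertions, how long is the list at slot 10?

226 -> bucket 6
615 -> bucket 10
879 -> bucket 10 (collision)
265 -> bucket 1
824 -> bucket 10 (collision)
802 -> bucket 10 (collision)
493 -> bucket 9
153 -> bucket 10 (collision)
Final buckets:
0: _
1: 265
2: _
3: _
4: _
5: _
6: 226
7: _
8: _
9: 493
10: 615 -> 879 -> 824 -> 802 -> 153

5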